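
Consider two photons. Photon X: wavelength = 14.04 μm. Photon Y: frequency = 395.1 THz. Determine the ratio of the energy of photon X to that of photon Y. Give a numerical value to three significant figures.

E_X = 1.415e-20 J (from wavelength = 14.04 μm, via E = hc/λ).
E_Y = 2.618e-19 J (from frequency = 395.1 THz, via E = hf).
Ratio = 1.415e-20 / 2.618e-19 = 0.0540.

0.0540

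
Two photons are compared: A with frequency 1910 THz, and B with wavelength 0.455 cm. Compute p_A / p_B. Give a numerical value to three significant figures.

2.90 × 10^4

p_A = 4.222 × 10^-27 kg·m/s (from frequency = 1910 THz, via p = hf/c).
p_B = 1.456 × 10^-31 kg·m/s (from wavelength = 0.455 cm, via p = h/λ).
Ratio = 4.222 × 10^-27 / 1.456 × 10^-31 = 2.90 × 10^4.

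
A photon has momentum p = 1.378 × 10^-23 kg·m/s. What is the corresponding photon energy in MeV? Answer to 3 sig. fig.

0.0258 MeV

Since E = pc for a photon, E = 4.131 × 10^-15 J.
Converting to MeV: E = 0.02578 MeV ≈ 0.0258 MeV.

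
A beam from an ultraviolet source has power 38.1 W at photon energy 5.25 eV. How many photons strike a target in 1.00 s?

4.53e19 photons

Total energy: E_total = P·t = 38.1 × 1.00 = 38.10 J.
Per-photon energy: E = 8.411e-19 J.
N = E_total / E_photon = 4.53e19.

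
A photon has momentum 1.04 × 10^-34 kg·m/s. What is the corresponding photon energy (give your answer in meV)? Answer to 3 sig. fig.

1.95 × 10^-4 meV

Use c = 2.99792458 × 10^8 m/s, 1 eV = 1.602176634 × 10^-19 J.
Since E = pc for a photon, E = 3.118 × 10^-26 J.
Converting to meV: E = 1.946 × 10^-4 meV ≈ 1.95 × 10^-4 meV.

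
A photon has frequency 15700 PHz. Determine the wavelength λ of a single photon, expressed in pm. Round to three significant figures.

Take c = 2.99792458e8 m/s.
First convert: f = 15700 PHz = 1.570e19 Hz.
The photon relation is λ = c/f, giving λ = 1.910e-11 m.
Converting to pm: λ = 19.10 pm ≈ 19.1 pm.

19.1 pm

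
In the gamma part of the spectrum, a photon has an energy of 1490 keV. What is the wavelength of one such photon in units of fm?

832 fm

Take h = 6.62607015 × 10^-34 J·s, c = 2.99792458 × 10^8 m/s, 1 eV = 1.602176634 × 10^-19 J.
First convert: E = 1490 keV = 2.3872 × 10^-13 J.
Apply λ = hc/E: λ = 8.321 × 10^-13 m.
Converting to fm: λ = 832.1 fm ≈ 832 fm.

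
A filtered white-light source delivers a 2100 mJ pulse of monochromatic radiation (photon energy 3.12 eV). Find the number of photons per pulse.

4.20 × 10^18 photons

Per-photon energy: E = 4.999 × 10^-19 J (from energy = 3.12 eV).
N = E_total / E_photon = 2.10 J / 4.999 × 10^-19 J = 4.20 × 10^18.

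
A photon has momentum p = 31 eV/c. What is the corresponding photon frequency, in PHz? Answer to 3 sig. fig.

7.50 PHz

Convert to SI: p = 31 eV/c = 1.6567e-26 kg·m/s.
For a photon f = pc/h, so f = 7.496e15 Hz.
Converting to PHz: f = 7.496 PHz ≈ 7.50 PHz.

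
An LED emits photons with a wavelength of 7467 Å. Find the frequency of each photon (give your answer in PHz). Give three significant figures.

In SI units: λ = 7467 Å = 7.467 × 10^-7 m.
Apply f = c/λ: f = 4.015 × 10^14 Hz.
Converting to PHz: f = 0.4015 PHz ≈ 0.401 PHz.

0.401 PHz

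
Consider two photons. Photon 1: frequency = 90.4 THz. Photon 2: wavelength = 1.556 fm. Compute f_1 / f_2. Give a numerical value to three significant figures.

4.69e-10

f_1 = 9.040e13 Hz (from frequency = 90.4 THz, via f given directly).
f_2 = 1.927e23 Hz (from wavelength = 1.556 fm, via f = c/λ).
Ratio = 9.040e13 / 1.927e23 = 4.69e-10.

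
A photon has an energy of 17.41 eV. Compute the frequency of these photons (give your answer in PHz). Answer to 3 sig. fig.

4.21 PHz

Convert to SI: E = 17.41 eV = 2.7894e-18 J.
For a photon f = E/h, so f = 4.210e15 Hz.
Converting to PHz: f = 4.210 PHz ≈ 4.21 PHz.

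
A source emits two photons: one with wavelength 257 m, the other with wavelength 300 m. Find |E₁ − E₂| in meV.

6.91 × 10^-7 meV

Using E = hc/λ: E₁ = 7.729 × 10^-28 J, E₂ = 6.621 × 10^-28 J.
|ΔE| = |7.729 × 10^-28 − 6.621 × 10^-28| = 1.11 × 10^-28 J = 6.91 × 10^-7 meV.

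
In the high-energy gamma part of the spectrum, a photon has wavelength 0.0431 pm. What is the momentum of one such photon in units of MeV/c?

28.8 MeV/c

In SI units: λ = 0.0431 pm = 4.31 × 10^-14 m.
For a photon p = h/λ, so p = 1.537 × 10^-20 kg·m/s.
Converting to MeV/c: p = 28.77 MeV/c ≈ 28.8 MeV/c.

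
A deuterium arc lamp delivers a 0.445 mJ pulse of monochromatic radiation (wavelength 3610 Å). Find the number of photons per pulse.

Per-photon energy: E = 5.503e-19 J (from wavelength = 3610 Å).
N = E_total / E_photon = 4.45e-4 J / 5.503e-19 J = 8.09e14.

8.09e14 photons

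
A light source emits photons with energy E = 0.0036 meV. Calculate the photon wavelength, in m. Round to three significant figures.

0.344 m

(h = 6.62607015e-34 J·s, c = 2.99792458e8 m/s, 1 eV = 1.602176634e-19 J.)
In SI units: E = 0.0036 meV = 5.7678e-25 J.
For a photon λ = hc/E, so λ = 0.3444 m.
So λ ≈ 0.344 m.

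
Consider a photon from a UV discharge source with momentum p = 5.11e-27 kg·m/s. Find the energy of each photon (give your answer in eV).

Use c = 2.99792458e8 m/s, 1 eV = 1.602176634e-19 J.
Since E = pc for a photon, E = 1.532e-18 J.
Converting to eV: E = 9.562 eV ≈ 9.56 eV.

9.56 eV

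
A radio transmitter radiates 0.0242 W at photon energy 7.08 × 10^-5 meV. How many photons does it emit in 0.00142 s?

Total energy: E_total = P·t = 0.0242 × 0.00142 = 3.436 × 10^-5 J.
Per-photon energy: E = 1.134 × 10^-26 J.
N = E_total / E_photon = 3.03 × 10^21.

3.03 × 10^21 photons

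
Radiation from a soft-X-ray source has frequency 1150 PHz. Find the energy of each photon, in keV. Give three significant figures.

4.76 keV

(h = 6.62607015 × 10^-34 J·s, 1 eV = 1.602176634 × 10^-19 J.)
Convert to SI: f = 1150 PHz = 1.15 × 10^18 Hz.
Since E = hf for a photon, E = 7.620 × 10^-16 J.
Converting to keV: E = 4.756 keV ≈ 4.76 keV.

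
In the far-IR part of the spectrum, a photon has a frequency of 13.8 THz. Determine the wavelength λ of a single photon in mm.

First convert: f = 13.8 THz = 1.38e13 Hz.
For a photon λ = c/f, so λ = 2.172e-5 m.
Converting to mm: λ = 0.02172 mm ≈ 0.0217 mm.

0.0217 mm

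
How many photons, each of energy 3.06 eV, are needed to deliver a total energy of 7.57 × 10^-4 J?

Per-photon energy: E = 4.903 × 10^-19 J (from energy = 3.06 eV).
N = E_total / E_photon = 7.57 × 10^-4 J / 4.903 × 10^-19 J = 1.54 × 10^15.

1.54 × 10^15 photons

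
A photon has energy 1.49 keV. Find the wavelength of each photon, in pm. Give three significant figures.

832 pm

(h = 6.62607015 × 10^-34 J·s, c = 2.99792458 × 10^8 m/s, 1 eV = 1.602176634 × 10^-19 J.)
In SI units: E = 1.49 keV = 2.3872 × 10^-16 J.
The photon relation is λ = hc/E, giving λ = 8.321 × 10^-10 m.
Converting to pm: λ = 832.1 pm ≈ 832 pm.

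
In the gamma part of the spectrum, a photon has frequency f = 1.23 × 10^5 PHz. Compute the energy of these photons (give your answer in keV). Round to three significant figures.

Convert to SI: f = 1.23 × 10^5 PHz = 1.23 × 10^20 Hz.
Since E = hf for a photon, E = 8.150 × 10^-14 J.
Converting to keV: E = 508.7 keV ≈ 509 keV.

509 keV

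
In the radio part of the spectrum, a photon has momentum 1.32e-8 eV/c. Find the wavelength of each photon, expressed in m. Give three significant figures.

Take h = 6.62607015e-34 J·s, c = 2.99792458e8 m/s, 1 eV = 1.602176634e-19 J.
First convert: p = 1.32e-8 eV/c = 7.0545e-36 kg·m/s.
Apply λ = h/p: λ = 93.93 m.
So λ ≈ 93.9 m.

93.9 m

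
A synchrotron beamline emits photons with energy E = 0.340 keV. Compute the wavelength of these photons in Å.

Use h = 6.62607015e-34 J·s, c = 2.99792458e8 m/s, 1 eV = 1.602176634e-19 J.
Convert to SI: E = 0.340 keV = 5.4474e-17 J.
Since λ = hc/E for a photon, λ = 3.647e-9 m.
Converting to Å: λ = 36.47 Å ≈ 36.5 Å.

36.5 Å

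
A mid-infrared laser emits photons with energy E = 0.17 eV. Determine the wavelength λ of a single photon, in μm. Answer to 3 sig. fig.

7.29 μm

Convert to SI: E = 0.17 eV = 2.7237e-20 J.
For a photon λ = hc/E, so λ = 7.293e-6 m.
Converting to μm: λ = 7.293 μm ≈ 7.29 μm.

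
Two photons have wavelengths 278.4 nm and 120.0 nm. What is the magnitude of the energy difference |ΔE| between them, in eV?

Using E = hc/λ: E₁ = 7.1352e-19 J, E₂ = 1.6554e-18 J.
|ΔE| = |7.1352e-19 − 1.6554e-18| = 9.42e-19 J = 5.88 eV.

5.88 eV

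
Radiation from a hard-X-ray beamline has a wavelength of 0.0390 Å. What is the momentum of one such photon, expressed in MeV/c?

Convert to SI: λ = 0.0390 Å = 3.90 × 10^-12 m.
Since p = h/λ for a photon, p = 1.699 × 10^-22 kg·m/s.
Converting to MeV/c: p = 0.3179 MeV/c ≈ 0.318 MeV/c.

0.318 MeV/c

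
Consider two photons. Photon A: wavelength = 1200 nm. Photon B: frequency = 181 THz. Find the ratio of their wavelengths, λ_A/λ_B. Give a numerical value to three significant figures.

λ_A = 1.200 × 10^-6 m (from wavelength = 1200 nm, via λ given directly).
λ_B = 1.656 × 10^-6 m (from frequency = 181 THz, via λ = c/f).
Ratio = 1.200 × 10^-6 / 1.656 × 10^-6 = 0.725.

0.725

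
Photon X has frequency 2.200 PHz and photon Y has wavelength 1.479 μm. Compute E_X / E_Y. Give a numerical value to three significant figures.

E_X = 1.458e-18 J (from frequency = 2.200 PHz, via E = hf).
E_Y = 1.343e-19 J (from wavelength = 1.479 μm, via E = hc/λ).
Ratio = 1.458e-18 / 1.343e-19 = 10.9.

10.9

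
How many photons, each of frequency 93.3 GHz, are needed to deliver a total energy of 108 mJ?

Per-photon energy: E = 6.182e-23 J (from frequency = 93.3 GHz).
N = E_total / E_photon = 0.108 J / 6.182e-23 J = 1.75e21.

1.75e21 photons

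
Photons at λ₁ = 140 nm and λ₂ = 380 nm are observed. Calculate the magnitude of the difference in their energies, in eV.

Using E = hc/λ: E₁ = 1.419e-18 J, E₂ = 5.227e-19 J.
|ΔE| = |1.419e-18 − 5.227e-19| = 8.96e-19 J = 5.59 eV.

5.59 eV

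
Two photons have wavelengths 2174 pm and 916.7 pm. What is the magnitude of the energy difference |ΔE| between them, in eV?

782 eV

Using E = hc/λ: E₁ = 9.1373e-17 J, E₂ = 2.1670e-16 J.
|ΔE| = |9.1373e-17 − 2.1670e-16| = 1.25e-16 J = 782 eV.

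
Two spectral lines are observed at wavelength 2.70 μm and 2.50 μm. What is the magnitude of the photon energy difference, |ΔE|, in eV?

Using E = hc/λ: E₁ = 7.357e-20 J, E₂ = 7.946e-20 J.
|ΔE| = |7.357e-20 − 7.946e-20| = 5.89e-21 J = 0.0367 eV.

0.0367 eV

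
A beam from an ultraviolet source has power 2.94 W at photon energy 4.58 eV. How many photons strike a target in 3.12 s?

Total energy: E_total = P·t = 2.94 × 3.12 = 9.173 J.
Per-photon energy: E = 7.338e-19 J.
N = E_total / E_photon = 1.25e19.

1.25e19 photons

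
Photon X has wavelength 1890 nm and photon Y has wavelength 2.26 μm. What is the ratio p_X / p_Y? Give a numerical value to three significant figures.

1.20

p_X = 3.506e-28 kg·m/s (from wavelength = 1890 nm, via p = h/λ).
p_Y = 2.932e-28 kg·m/s (from wavelength = 2.26 μm, via p = h/λ).
Ratio = 3.506e-28 / 2.932e-28 = 1.20.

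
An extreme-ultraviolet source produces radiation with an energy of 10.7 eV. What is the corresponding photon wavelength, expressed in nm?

116 nm

First convert: E = 10.7 eV = 1.7143·10^-18 J.
Since λ = hc/E for a photon, λ = 1.159·10^-7 m.
Converting to nm: λ = 115.9 nm ≈ 116 nm.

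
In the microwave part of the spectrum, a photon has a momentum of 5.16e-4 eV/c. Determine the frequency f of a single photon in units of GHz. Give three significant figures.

125 GHz

(h = 6.62607015e-34 J·s, c = 2.99792458e8 m/s, 1 eV = 1.602176634e-19 J.)
In SI units: p = 5.16e-4 eV/c = 2.7577e-31 kg·m/s.
For a photon f = pc/h, so f = 1.248e11 Hz.
Converting to GHz: f = 124.8 GHz ≈ 125 GHz.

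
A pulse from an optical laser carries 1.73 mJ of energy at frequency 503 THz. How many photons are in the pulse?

Per-photon energy: E = 3.333·10^-19 J (from frequency = 503 THz).
N = E_total / E_photon = 0.00173 J / 3.333·10^-19 J = 5.19·10^15.

5.19·10^15 photons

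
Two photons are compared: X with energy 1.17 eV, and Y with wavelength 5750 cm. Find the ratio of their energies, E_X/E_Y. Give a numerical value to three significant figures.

E_X = 1.875e-19 J (from energy = 1.17 eV, via E given directly).
E_Y = 3.455e-27 J (from wavelength = 5750 cm, via E = hc/λ).
Ratio = 1.875e-19 / 3.455e-27 = 5.43e7.

5.43e7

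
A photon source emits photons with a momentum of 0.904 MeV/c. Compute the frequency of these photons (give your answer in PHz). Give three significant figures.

2.19e5 PHz

Use h = 6.62607015e-34 J·s, c = 2.99792458e8 m/s, 1 eV = 1.602176634e-19 J.
First convert: p = 0.904 MeV/c = 4.8312e-22 kg·m/s.
The photon relation is f = pc/h, giving f = 2.186e20 Hz.
Converting to PHz: f = 218600 PHz ≈ 2.19e5 PHz.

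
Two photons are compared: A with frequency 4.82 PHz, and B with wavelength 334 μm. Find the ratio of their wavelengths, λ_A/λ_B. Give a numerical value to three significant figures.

λ_A = 6.220e-8 m (from frequency = 4.82 PHz, via λ = c/f).
λ_B = 3.340e-4 m (from wavelength = 334 μm, via λ given directly).
Ratio = 6.220e-8 / 3.340e-4 = 1.86e-4.

1.86e-4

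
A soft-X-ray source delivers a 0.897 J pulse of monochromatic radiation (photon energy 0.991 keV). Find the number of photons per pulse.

5.65e15 photons

Per-photon energy: E = 1.588e-16 J (from energy = 0.991 keV).
N = E_total / E_photon = 0.897 J / 1.588e-16 J = 5.65e15.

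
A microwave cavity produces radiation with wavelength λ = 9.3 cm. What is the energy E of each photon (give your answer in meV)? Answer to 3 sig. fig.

0.0133 meV

Use h = 6.62607015 × 10^-34 J·s, c = 2.99792458 × 10^8 m/s, 1 eV = 1.602176634 × 10^-19 J.
First convert: λ = 9.3 cm = 0.093 m.
For a photon E = hc/λ, so E = 2.136 × 10^-24 J.
Converting to meV: E = 0.01333 meV ≈ 0.0133 meV.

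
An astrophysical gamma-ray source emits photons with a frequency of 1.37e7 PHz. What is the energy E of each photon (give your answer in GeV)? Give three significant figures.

Convert to SI: f = 1.37e7 PHz = 1.37e22 Hz.
Apply E = hf: E = 9.078e-12 J.
Converting to GeV: E = 0.05666 GeV ≈ 0.0567 GeV.

0.0567 GeV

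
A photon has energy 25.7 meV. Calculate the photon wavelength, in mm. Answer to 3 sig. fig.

Use h = 6.62607015 × 10^-34 J·s, c = 2.99792458 × 10^8 m/s, 1 eV = 1.602176634 × 10^-19 J.
Convert to SI: E = 25.7 meV = 4.1176 × 10^-21 J.
Since λ = hc/E for a photon, λ = 4.824 × 10^-5 m.
Converting to mm: λ = 0.04824 mm ≈ 0.0482 mm.

0.0482 mm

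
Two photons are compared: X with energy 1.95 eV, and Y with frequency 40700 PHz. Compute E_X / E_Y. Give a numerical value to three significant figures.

E_X = 3.124·10^-19 J (from energy = 1.95 eV, via E given directly).
E_Y = 2.697·10^-14 J (from frequency = 40700 PHz, via E = hf).
Ratio = 3.124·10^-19 / 2.697·10^-14 = 1.16·10^-5.

1.16·10^-5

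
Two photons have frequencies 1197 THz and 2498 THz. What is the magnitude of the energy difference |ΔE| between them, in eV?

Using E = hf: E₁ = 7.9314 × 10^-19 J, E₂ = 1.6552 × 10^-18 J.
|ΔE| = |7.9314 × 10^-19 − 1.6552 × 10^-18| = 8.62 × 10^-19 J = 5.38 eV.

5.38 eV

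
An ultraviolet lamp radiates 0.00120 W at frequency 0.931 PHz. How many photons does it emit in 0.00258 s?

5.02e12 photons

Total energy: E_total = P·t = 0.00120 × 0.00258 = 3.096e-6 J.
Per-photon energy: E = 6.169e-19 J.
N = E_total / E_photon = 5.02e12.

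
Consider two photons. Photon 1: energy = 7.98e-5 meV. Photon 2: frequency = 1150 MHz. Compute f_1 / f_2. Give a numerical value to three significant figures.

f_1 = 1.930e7 Hz (from energy = 7.98e-5 meV, via f = E/h).
f_2 = 1.150e9 Hz (from frequency = 1150 MHz, via f given directly).
Ratio = 1.930e7 / 1.150e9 = 0.0168.

0.0168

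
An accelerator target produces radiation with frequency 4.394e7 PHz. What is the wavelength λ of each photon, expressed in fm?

First convert: f = 4.394e7 PHz = 4.394e22 Hz.
Apply λ = c/f: λ = 6.823e-15 m.
Converting to fm: λ = 6.823 fm ≈ 6.82 fm.

6.82 fm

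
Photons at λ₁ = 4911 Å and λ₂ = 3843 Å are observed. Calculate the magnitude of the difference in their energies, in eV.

0.702 eV

Using E = hc/λ: E₁ = 4.0449 × 10^-19 J, E₂ = 5.1690 × 10^-19 J.
|ΔE| = |4.0449 × 10^-19 − 5.1690 × 10^-19| = 1.12 × 10^-19 J = 0.702 eV.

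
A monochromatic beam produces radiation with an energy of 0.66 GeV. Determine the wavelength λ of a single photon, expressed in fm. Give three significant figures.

1.88 fm

Convert to SI: E = 0.66 GeV = 1.0574e-10 J.
Since λ = hc/E for a photon, λ = 1.879e-15 m.
Converting to fm: λ = 1.879 fm ≈ 1.88 fm.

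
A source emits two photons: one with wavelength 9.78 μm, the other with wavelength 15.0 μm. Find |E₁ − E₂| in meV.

Using E = hc/λ: E₁ = 2.031e-20 J, E₂ = 1.324e-20 J.
|ΔE| = |2.031e-20 − 1.324e-20| = 7.07e-21 J = 44.1 meV.

44.1 meV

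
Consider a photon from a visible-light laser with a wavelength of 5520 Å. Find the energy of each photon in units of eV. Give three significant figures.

Use h = 6.62607015 × 10^-34 J·s, c = 2.99792458 × 10^8 m/s, 1 eV = 1.602176634 × 10^-19 J.
Convert to SI: λ = 5520 Å = 5.52 × 10^-7 m.
Since E = hc/λ for a photon, E = 3.599 × 10^-19 J.
Converting to eV: E = 2.246 eV ≈ 2.25 eV.

2.25 eV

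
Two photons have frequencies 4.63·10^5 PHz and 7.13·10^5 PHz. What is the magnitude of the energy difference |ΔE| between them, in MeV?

Using E = hf: E₁ = 3.068·10^-13 J, E₂ = 4.724·10^-13 J.
|ΔE| = |3.068·10^-13 − 4.724·10^-13| = 1.66·10^-13 J = 1.03 MeV.

1.03 MeV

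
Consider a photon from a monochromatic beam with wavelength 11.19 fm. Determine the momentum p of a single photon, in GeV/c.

0.111 GeV/c

In SI units: λ = 11.19 fm = 1.119e-14 m.
Since p = h/λ for a photon, p = 5.921e-20 kg·m/s.
Converting to GeV/c: p = 0.1108 GeV/c ≈ 0.111 GeV/c.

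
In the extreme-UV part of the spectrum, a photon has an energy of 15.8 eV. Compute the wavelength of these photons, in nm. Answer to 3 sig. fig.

First convert: E = 15.8 eV = 2.5314 × 10^-18 J.
Since λ = hc/E for a photon, λ = 7.847 × 10^-8 m.
Converting to nm: λ = 78.47 nm ≈ 78.5 nm.

78.5 nm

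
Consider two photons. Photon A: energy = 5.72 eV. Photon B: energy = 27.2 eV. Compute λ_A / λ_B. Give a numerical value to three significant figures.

λ_A = 2.168·10^-7 m (from energy = 5.72 eV, via λ = hc/E).
λ_B = 4.558·10^-8 m (from energy = 27.2 eV, via λ = hc/E).
Ratio = 2.168·10^-7 / 4.558·10^-8 = 4.76.

4.76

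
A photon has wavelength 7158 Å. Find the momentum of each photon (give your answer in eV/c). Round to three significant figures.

Convert to SI: λ = 7158 Å = 7.158·10^-7 m.
For a photon p = h/λ, so p = 9.257·10^-28 kg·m/s.
Converting to eV/c: p = 1.732 eV/c ≈ 1.73 eV/c.

1.73 eV/c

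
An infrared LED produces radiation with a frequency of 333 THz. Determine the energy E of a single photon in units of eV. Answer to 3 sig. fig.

Take h = 6.62607015·10^-34 J·s, 1 eV = 1.602176634·10^-19 J.
In SI units: f = 333 THz = 3.33·10^14 Hz.
For a photon E = hf, so E = 2.206·10^-19 J.
Converting to eV: E = 1.377 eV ≈ 1.38 eV.

1.38 eV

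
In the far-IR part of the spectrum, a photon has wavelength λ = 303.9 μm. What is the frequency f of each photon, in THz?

Take c = 2.99792458·10^8 m/s.
First convert: λ = 303.9 μm = 3.039·10^-4 m.
The photon relation is f = c/λ, giving f = 9.865·10^11 Hz.
Converting to THz: f = 0.9865 THz ≈ 0.986 THz.

0.986 THz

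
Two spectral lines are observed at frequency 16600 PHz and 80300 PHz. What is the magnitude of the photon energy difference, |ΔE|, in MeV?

Using E = hf: E₁ = 1.100e-14 J, E₂ = 5.321e-14 J.
|ΔE| = |1.100e-14 − 5.321e-14| = 4.22e-14 J = 0.263 MeV.

0.263 MeV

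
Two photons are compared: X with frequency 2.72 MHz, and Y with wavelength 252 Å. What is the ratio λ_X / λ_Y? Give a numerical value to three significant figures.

4.37 × 10^9

λ_X = 110.2 m (from frequency = 2.72 MHz, via λ = c/f).
λ_Y = 2.520 × 10^-8 m (from wavelength = 252 Å, via λ given directly).
Ratio = 110.2 / 2.520 × 10^-8 = 4.37 × 10^9.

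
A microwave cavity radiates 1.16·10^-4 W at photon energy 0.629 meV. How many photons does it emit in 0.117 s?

Total energy: E_total = P·t = 1.16·10^-4 × 0.117 = 1.357·10^-5 J.
Per-photon energy: E = 1.008·10^-22 J.
N = E_total / E_photon = 1.35·10^17.

1.35·10^17 photons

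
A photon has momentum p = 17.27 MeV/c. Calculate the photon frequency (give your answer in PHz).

Take h = 6.62607015e-34 J·s, c = 2.99792458e8 m/s, 1 eV = 1.602176634e-19 J.
First convert: p = 17.27 MeV/c = 9.2296e-21 kg·m/s.
Apply f = pc/h: f = 4.176e21 Hz.
Converting to PHz: f = 4.176e6 PHz ≈ 4.18e6 PHz.

4.18e6 PHz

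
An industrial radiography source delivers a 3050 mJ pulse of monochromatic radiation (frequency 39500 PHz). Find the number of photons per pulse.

1.17e14 photons

Per-photon energy: E = 2.617e-14 J (from frequency = 39500 PHz).
N = E_total / E_photon = 3.05 J / 2.617e-14 J = 1.17e14.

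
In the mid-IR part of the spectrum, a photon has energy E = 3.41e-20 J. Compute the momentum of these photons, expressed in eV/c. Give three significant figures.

Apply p = E/c: p = 1.137e-28 kg·m/s.
Converting to eV/c: p = 0.2128 eV/c ≈ 0.213 eV/c.

0.213 eV/c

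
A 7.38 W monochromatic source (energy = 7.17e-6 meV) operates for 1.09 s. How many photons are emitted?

Total energy: E_total = P·t = 7.38 × 1.09 = 8.044 J.
Per-photon energy: E = 1.149e-27 J.
N = E_total / E_photon = 7.00e27.

7.00e27 photons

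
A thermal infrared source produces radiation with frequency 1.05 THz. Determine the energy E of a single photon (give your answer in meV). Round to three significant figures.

4.34 meV

(h = 6.62607015 × 10^-34 J·s, 1 eV = 1.602176634 × 10^-19 J.)
In SI units: f = 1.05 THz = 1.05 × 10^12 Hz.
Apply E = hf: E = 6.957 × 10^-22 J.
Converting to meV: E = 4.342 meV ≈ 4.34 meV.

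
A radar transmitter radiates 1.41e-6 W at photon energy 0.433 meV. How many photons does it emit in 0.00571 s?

Total energy: E_total = P·t = 1.41e-6 × 0.00571 = 8.051e-9 J.
Per-photon energy: E = 6.937e-23 J.
N = E_total / E_photon = 1.16e14.

1.16e14 photons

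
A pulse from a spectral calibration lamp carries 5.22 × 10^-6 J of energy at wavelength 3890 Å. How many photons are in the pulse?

Per-photon energy: E = 5.107 × 10^-19 J (from wavelength = 3890 Å).
N = E_total / E_photon = 5.22 × 10^-6 J / 5.107 × 10^-19 J = 1.02 × 10^13.

1.02 × 10^13 photons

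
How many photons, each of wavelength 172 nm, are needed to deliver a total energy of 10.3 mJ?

8.92e15 photons

Per-photon energy: E = 1.155e-18 J (from wavelength = 172 nm).
N = E_total / E_photon = 0.0103 J / 1.155e-18 J = 8.92e15.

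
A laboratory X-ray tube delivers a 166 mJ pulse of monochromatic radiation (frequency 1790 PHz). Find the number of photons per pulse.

1.40·10^14 photons

Per-photon energy: E = 1.186·10^-15 J (from frequency = 1790 PHz).
N = E_total / E_photon = 0.166 J / 1.186·10^-15 J = 1.40·10^14.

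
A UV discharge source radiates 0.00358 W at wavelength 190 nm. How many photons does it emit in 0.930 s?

Total energy: E_total = P·t = 0.00358 × 0.930 = 0.003329 J.
Per-photon energy: E = 1.045 × 10^-18 J.
N = E_total / E_photon = 3.18 × 10^15.

3.18 × 10^15 photons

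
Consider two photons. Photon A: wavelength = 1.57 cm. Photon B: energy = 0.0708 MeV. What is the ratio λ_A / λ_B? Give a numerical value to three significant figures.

λ_A = 0.01570 m (from wavelength = 1.57 cm, via λ given directly).
λ_B = 1.751e-11 m (from energy = 0.0708 MeV, via λ = hc/E).
Ratio = 0.01570 / 1.751e-11 = 8.97e8.

8.97e8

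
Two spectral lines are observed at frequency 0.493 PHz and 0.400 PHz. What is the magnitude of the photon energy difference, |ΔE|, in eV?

Using E = hf: E₁ = 3.267e-19 J, E₂ = 2.650e-19 J.
|ΔE| = |3.267e-19 − 2.650e-19| = 6.16e-20 J = 0.385 eV.

0.385 eV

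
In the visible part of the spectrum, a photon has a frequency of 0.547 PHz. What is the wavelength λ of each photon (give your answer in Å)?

5480 Å

(c = 2.99792458e8 m/s.)
First convert: f = 0.547 PHz = 5.47e14 Hz.
Apply λ = c/f: λ = 5.481e-7 m.
Converting to Å: λ = 5481 Å ≈ 5480 Å.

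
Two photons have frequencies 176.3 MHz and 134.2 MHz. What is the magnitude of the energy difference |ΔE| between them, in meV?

1.74e-4 meV

Using E = hf: E₁ = 1.1682e-25 J, E₂ = 8.8922e-26 J.
|ΔE| = |1.1682e-25 − 8.8922e-26| = 2.79e-26 J = 1.74e-4 meV.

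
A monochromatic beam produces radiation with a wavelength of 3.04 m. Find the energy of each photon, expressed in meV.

(h = 6.62607015e-34 J·s, c = 2.99792458e8 m/s, 1 eV = 1.602176634e-19 J.)
The photon relation is E = hc/λ, giving E = 6.534e-26 J.
Converting to meV: E = 4.078e-4 meV ≈ 4.08e-4 meV.

4.08e-4 meV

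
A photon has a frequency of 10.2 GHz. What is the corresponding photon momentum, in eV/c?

In SI units: f = 10.2 GHz = 1.02e10 Hz.
The photon relation is p = hf/c, giving p = 2.254e-32 kg·m/s.
Converting to eV/c: p = 4.218e-5 eV/c ≈ 4.22e-5 eV/c.

4.22e-5 eV/c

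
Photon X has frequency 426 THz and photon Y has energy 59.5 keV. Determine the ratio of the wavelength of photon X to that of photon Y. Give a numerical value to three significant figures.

λ_X = 7.037 × 10^-7 m (from frequency = 426 THz, via λ = c/f).
λ_Y = 2.084 × 10^-11 m (from energy = 59.5 keV, via λ = hc/E).
Ratio = 7.037 × 10^-7 / 2.084 × 10^-11 = 3.38 × 10^4.

3.38 × 10^4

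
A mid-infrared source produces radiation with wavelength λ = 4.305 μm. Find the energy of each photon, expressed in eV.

(h = 6.62607015 × 10^-34 J·s, c = 2.99792458 × 10^8 m/s, 1 eV = 1.602176634 × 10^-19 J.)
In SI units: λ = 4.305 μm = 4.305 × 10^-6 m.
For a photon E = hc/λ, so E = 4.614 × 10^-20 J.
Converting to eV: E = 0.2880 eV ≈ 0.288 eV.

0.288 eV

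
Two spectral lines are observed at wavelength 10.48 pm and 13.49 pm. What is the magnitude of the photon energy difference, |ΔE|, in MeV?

0.0264 MeV

Using E = hc/λ: E₁ = 1.8955 × 10^-14 J, E₂ = 1.4725 × 10^-14 J.
|ΔE| = |1.8955 × 10^-14 − 1.4725 × 10^-14| = 4.23 × 10^-15 J = 0.0264 MeV.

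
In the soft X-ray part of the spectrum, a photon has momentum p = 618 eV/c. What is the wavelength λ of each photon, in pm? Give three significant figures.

Take h = 6.62607015e-34 J·s, c = 2.99792458e8 m/s, 1 eV = 1.602176634e-19 J.
First convert: p = 618 eV/c = 3.3028e-25 kg·m/s.
Since λ = h/p for a photon, λ = 2.006e-9 m.
Converting to pm: λ = 2006 pm ≈ 2010 pm.

2010 pm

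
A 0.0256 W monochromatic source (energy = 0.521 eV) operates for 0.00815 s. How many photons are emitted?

2.50 × 10^15 photons

Total energy: E_total = P·t = 0.0256 × 0.00815 = 2.086 × 10^-4 J.
Per-photon energy: E = 8.347 × 10^-20 J.
N = E_total / E_photon = 2.50 × 10^15.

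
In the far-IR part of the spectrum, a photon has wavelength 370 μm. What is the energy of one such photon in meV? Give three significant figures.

Convert to SI: λ = 370 μm = 3.70·10^-4 m.
Since E = hc/λ for a photon, E = 5.369·10^-22 J.
Converting to meV: E = 3.351 meV ≈ 3.35 meV.

3.35 meV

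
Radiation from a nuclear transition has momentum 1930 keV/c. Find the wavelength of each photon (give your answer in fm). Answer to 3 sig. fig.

642 fm

In SI units: p = 1930 keV/c = 1.0314e-21 kg·m/s.
Since λ = h/p for a photon, λ = 6.424e-13 m.
Converting to fm: λ = 642.4 fm ≈ 642 fm.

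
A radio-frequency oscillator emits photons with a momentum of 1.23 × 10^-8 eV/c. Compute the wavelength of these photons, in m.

Take h = 6.62607015 × 10^-34 J·s, c = 2.99792458 × 10^8 m/s, 1 eV = 1.602176634 × 10^-19 J.
In SI units: p = 1.23 × 10^-8 eV/c = 6.5735 × 10^-36 kg·m/s.
Since λ = h/p for a photon, λ = 100.8 m.
So λ ≈ 101 m.

101 m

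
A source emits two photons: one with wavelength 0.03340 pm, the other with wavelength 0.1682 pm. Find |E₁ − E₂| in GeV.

Using E = hc/λ: E₁ = 5.9474e-12 J, E₂ = 1.1810e-12 J.
|ΔE| = |5.9474e-12 − 1.1810e-12| = 4.77e-12 J = 0.0297 GeV.

0.0297 GeV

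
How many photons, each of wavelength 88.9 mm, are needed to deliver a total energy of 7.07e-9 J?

3.16e15 photons

Per-photon energy: E = 2.234e-24 J (from wavelength = 88.9 mm).
N = E_total / E_photon = 7.07e-9 J / 2.234e-24 J = 3.16e15.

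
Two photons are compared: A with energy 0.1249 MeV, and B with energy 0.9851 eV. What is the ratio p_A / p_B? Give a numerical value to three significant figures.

1.27e5

p_A = 6.675e-23 kg·m/s (from energy = 0.1249 MeV, via p = E/c).
p_B = 5.265e-28 kg·m/s (from energy = 0.9851 eV, via p = E/c).
Ratio = 6.675e-23 / 5.265e-28 = 1.27e5.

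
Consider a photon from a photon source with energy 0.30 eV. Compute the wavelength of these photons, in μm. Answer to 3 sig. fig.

4.13 μm

Take h = 6.62607015e-34 J·s, c = 2.99792458e8 m/s, 1 eV = 1.602176634e-19 J.
In SI units: E = 0.30 eV = 4.8065e-20 J.
Apply λ = hc/E: λ = 4.133e-6 m.
Converting to μm: λ = 4.133 μm ≈ 4.13 μm.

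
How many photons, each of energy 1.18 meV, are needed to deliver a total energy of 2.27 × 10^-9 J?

1.20 × 10^13 photons

Per-photon energy: E = 1.891 × 10^-22 J (from energy = 1.18 meV).
N = E_total / E_photon = 2.27 × 10^-9 J / 1.891 × 10^-22 J = 1.20 × 10^13.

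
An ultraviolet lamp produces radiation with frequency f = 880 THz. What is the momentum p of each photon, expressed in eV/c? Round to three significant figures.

(h = 6.62607015 × 10^-34 J·s, c = 2.99792458 × 10^8 m/s, 1 eV = 1.602176634 × 10^-19 J.)
In SI units: f = 880 THz = 8.8 × 10^14 Hz.
For a photon p = hf/c, so p = 1.945 × 10^-27 kg·m/s.
Converting to eV/c: p = 3.639 eV/c ≈ 3.64 eV/c.

3.64 eV/c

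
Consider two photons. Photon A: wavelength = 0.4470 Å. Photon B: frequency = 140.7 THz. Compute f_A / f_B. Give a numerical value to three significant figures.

f_A = 6.707e18 Hz (from wavelength = 0.4470 Å, via f = c/λ).
f_B = 1.407e14 Hz (from frequency = 140.7 THz, via f given directly).
Ratio = 6.707e18 / 1.407e14 = 4.77e4.

4.77e4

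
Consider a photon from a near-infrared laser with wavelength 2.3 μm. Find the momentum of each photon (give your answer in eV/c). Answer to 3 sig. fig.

Convert to SI: λ = 2.3 μm = 2.3e-6 m.
The photon relation is p = h/λ, giving p = 2.881e-28 kg·m/s.
Converting to eV/c: p = 0.5391 eV/c ≈ 0.539 eV/c.

0.539 eV/c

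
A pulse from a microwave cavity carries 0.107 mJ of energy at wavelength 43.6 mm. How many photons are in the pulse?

2.35e19 photons

Per-photon energy: E = 4.556e-24 J (from wavelength = 43.6 mm).
N = E_total / E_photon = 1.07e-4 J / 4.556e-24 J = 2.35e19.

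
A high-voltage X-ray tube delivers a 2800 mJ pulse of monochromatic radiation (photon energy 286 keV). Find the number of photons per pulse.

6.11e13 photons

Per-photon energy: E = 4.582e-14 J (from energy = 286 keV).
N = E_total / E_photon = 2.80 J / 4.582e-14 J = 6.11e13.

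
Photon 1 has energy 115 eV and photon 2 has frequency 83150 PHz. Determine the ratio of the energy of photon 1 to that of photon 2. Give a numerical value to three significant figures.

E_1 = 1.843·10^-17 J (from energy = 115 eV, via E given directly).
E_2 = 5.510·10^-14 J (from frequency = 83150 PHz, via E = hf).
Ratio = 1.843·10^-17 / 5.510·10^-14 = 3.34·10^-4.

3.34·10^-4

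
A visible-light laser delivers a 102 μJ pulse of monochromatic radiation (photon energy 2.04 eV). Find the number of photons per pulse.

3.12e14 photons

Per-photon energy: E = 3.268e-19 J (from energy = 2.04 eV).
N = E_total / E_photon = 1.02e-4 J / 3.268e-19 J = 3.12e14.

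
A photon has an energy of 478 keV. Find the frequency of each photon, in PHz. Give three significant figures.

1.16 × 10^5 PHz

In SI units: E = 478 keV = 7.6584 × 10^-14 J.
For a photon f = E/h, so f = 1.156 × 10^20 Hz.
Converting to PHz: f = 115600 PHz ≈ 1.16 × 10^5 PHz.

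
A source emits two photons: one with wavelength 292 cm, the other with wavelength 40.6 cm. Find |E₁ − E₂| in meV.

2.63 × 10^-3 meV

Using E = hc/λ: E₁ = 6.803 × 10^-26 J, E₂ = 4.893 × 10^-25 J.
|ΔE| = |6.803 × 10^-26 − 4.893 × 10^-25| = 4.21 × 10^-25 J = 2.63 × 10^-3 meV.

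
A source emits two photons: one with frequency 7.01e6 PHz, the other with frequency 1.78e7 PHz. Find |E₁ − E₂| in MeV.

Using E = hf: E₁ = 4.645e-12 J, E₂ = 1.179e-11 J.
|ΔE| = |4.645e-12 − 1.179e-11| = 7.15e-12 J = 44.6 MeV.

44.6 MeV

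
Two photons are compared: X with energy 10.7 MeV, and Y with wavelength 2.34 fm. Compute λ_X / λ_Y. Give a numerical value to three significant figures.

λ_X = 1.159e-13 m (from energy = 10.7 MeV, via λ = hc/E).
λ_Y = 2.340e-15 m (from wavelength = 2.34 fm, via λ given directly).
Ratio = 1.159e-13 / 2.340e-15 = 49.5.

49.5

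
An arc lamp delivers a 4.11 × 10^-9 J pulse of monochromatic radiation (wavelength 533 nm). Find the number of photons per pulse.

1.10 × 10^10 photons

Per-photon energy: E = 3.727 × 10^-19 J (from wavelength = 533 nm).
N = E_total / E_photon = 4.11 × 10^-9 J / 3.727 × 10^-19 J = 1.10 × 10^10.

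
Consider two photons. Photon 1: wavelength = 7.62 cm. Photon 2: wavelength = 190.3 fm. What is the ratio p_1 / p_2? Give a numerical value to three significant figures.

p_1 = 8.696e-33 kg·m/s (from wavelength = 7.62 cm, via p = h/λ).
p_2 = 3.482e-21 kg·m/s (from wavelength = 190.3 fm, via p = h/λ).
Ratio = 8.696e-33 / 3.482e-21 = 2.50e-12.

2.50e-12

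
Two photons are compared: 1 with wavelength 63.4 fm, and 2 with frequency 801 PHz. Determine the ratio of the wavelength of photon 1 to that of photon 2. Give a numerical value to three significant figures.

1.69 × 10^-4

λ_1 = 6.340 × 10^-14 m (from wavelength = 63.4 fm, via λ given directly).
λ_2 = 3.743 × 10^-10 m (from frequency = 801 PHz, via λ = c/f).
Ratio = 6.340 × 10^-14 / 3.743 × 10^-10 = 1.69 × 10^-4.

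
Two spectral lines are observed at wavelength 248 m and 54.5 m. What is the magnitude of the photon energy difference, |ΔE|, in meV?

1.78·10^-5 meV

Using E = hc/λ: E₁ = 8.010·10^-28 J, E₂ = 3.645·10^-27 J.
|ΔE| = |8.010·10^-28 − 3.645·10^-27| = 2.84·10^-27 J = 1.78·10^-5 meV.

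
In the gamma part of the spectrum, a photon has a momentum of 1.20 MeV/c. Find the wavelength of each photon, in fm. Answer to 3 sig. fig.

1030 fm

Use h = 6.62607015e-34 J·s, c = 2.99792458e8 m/s, 1 eV = 1.602176634e-19 J.
In SI units: p = 1.20 MeV/c = 6.4131e-22 kg·m/s.
The photon relation is λ = h/p, giving λ = 1.033e-12 m.
Converting to fm: λ = 1033 fm ≈ 1030 fm.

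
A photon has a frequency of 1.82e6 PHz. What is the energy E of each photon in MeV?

First convert: f = 1.82e6 PHz = 1.82e21 Hz.
Since E = hf for a photon, E = 1.206e-12 J.
Converting to MeV: E = 7.527 MeV ≈ 7.53 MeV.

7.53 MeV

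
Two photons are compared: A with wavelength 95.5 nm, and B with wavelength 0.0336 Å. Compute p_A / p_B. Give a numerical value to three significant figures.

p_A = 6.938 × 10^-27 kg·m/s (from wavelength = 95.5 nm, via p = h/λ).
p_B = 1.972 × 10^-22 kg·m/s (from wavelength = 0.0336 Å, via p = h/λ).
Ratio = 6.938 × 10^-27 / 1.972 × 10^-22 = 3.52 × 10^-5.

3.52 × 10^-5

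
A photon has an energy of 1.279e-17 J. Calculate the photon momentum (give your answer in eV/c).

79.8 eV/c

Since p = E/c for a photon, p = 4.266e-26 kg·m/s.
Converting to eV/c: p = 79.83 eV/c ≈ 79.8 eV/c.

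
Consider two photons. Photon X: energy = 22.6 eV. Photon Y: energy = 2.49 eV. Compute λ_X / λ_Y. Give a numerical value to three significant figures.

λ_X = 5.486 × 10^-8 m (from energy = 22.6 eV, via λ = hc/E).
λ_Y = 4.979 × 10^-7 m (from energy = 2.49 eV, via λ = hc/E).
Ratio = 5.486 × 10^-8 / 4.979 × 10^-7 = 0.110.

0.110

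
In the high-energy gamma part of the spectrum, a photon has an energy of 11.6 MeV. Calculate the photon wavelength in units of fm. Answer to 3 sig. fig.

107 fm

First convert: E = 11.6 MeV = 1.8585 × 10^-12 J.
Apply λ = hc/E: λ = 1.069 × 10^-13 m.
Converting to fm: λ = 106.9 fm ≈ 107 fm.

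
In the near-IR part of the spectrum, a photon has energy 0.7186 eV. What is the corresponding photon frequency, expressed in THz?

174 THz

Use h = 6.62607015 × 10^-34 J·s, 1 eV = 1.602176634 × 10^-19 J.
Convert to SI: E = 0.7186 eV = 1.1513 × 10^-19 J.
The photon relation is f = E/h, giving f = 1.738 × 10^14 Hz.
Converting to THz: f = 173.8 THz ≈ 174 THz.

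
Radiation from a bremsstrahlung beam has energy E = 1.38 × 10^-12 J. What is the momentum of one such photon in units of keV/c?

8610 keV/c

Use c = 2.99792458 × 10^8 m/s, 1 eV = 1.602176634 × 10^-19 J.
The photon relation is p = E/c, giving p = 4.603 × 10^-21 kg·m/s.
Converting to keV/c: p = 8613 keV/c ≈ 8610 keV/c.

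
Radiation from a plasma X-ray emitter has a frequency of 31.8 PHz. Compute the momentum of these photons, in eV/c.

Take h = 6.62607015e-34 J·s, c = 2.99792458e8 m/s, 1 eV = 1.602176634e-19 J.
Convert to SI: f = 31.8 PHz = 3.18e16 Hz.
Apply p = hf/c: p = 7.028e-26 kg·m/s.
Converting to eV/c: p = 131.5 eV/c ≈ 132 eV/c.

132 eV/c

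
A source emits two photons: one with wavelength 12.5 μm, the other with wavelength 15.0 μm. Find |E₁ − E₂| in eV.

0.0165 eV

Using E = hc/λ: E₁ = 1.589 × 10^-20 J, E₂ = 1.324 × 10^-20 J.
|ΔE| = |1.589 × 10^-20 − 1.324 × 10^-20| = 2.65 × 10^-21 J = 0.0165 eV.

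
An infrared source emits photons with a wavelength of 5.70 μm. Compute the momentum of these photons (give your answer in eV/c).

In SI units: λ = 5.70 μm = 5.70 × 10^-6 m.
For a photon p = h/λ, so p = 1.162 × 10^-28 kg·m/s.
Converting to eV/c: p = 0.2175 eV/c ≈ 0.218 eV/c.

0.218 eV/c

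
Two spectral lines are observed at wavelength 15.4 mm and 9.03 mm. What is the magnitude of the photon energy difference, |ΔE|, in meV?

Using E = hc/λ: E₁ = 1.290e-23 J, E₂ = 2.200e-23 J.
|ΔE| = |1.290e-23 − 2.200e-23| = 9.10e-24 J = 0.0568 meV.

0.0568 meV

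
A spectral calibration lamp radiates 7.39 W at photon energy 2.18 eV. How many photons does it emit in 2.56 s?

Total energy: E_total = P·t = 7.39 × 2.56 = 18.92 J.
Per-photon energy: E = 3.493·10^-19 J.
N = E_total / E_photon = 5.42·10^19.

5.42·10^19 photons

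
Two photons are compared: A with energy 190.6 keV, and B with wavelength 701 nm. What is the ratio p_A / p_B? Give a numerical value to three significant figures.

1.08 × 10^5

p_A = 1.019 × 10^-22 kg·m/s (from energy = 190.6 keV, via p = E/c).
p_B = 9.452 × 10^-28 kg·m/s (from wavelength = 701 nm, via p = h/λ).
Ratio = 1.019 × 10^-22 / 9.452 × 10^-28 = 1.08 × 10^5.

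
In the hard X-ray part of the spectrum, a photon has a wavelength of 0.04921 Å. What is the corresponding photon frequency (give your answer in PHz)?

6.09·10^4 PHz

Use c = 2.99792458·10^8 m/s.
Convert to SI: λ = 0.04921 Å = 4.921·10^-12 m.
The photon relation is f = c/λ, giving f = 6.092·10^19 Hz.
Converting to PHz: f = 60920 PHz ≈ 6.09·10^4 PHz.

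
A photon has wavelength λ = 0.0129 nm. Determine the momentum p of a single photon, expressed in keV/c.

Use h = 6.62607015 × 10^-34 J·s, c = 2.99792458 × 10^8 m/s, 1 eV = 1.602176634 × 10^-19 J.
First convert: λ = 0.0129 nm = 1.29 × 10^-11 m.
The photon relation is p = h/λ, giving p = 5.136 × 10^-23 kg·m/s.
Converting to keV/c: p = 96.11 keV/c ≈ 96.1 keV/c.

96.1 keV/c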